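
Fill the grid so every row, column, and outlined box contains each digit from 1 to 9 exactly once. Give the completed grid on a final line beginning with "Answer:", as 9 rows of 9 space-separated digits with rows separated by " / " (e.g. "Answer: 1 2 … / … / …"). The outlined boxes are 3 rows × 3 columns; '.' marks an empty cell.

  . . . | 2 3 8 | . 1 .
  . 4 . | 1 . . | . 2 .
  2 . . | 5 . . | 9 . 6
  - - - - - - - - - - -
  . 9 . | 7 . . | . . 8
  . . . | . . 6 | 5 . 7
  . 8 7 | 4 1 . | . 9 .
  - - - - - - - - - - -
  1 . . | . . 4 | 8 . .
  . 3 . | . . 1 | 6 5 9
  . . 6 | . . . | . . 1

Step 1. [r8c4∈{8}] only 8 remains possible at r8c4 ⇒ r8c4=8.
Step 2. [r3c6∈{7}] r3c6 is down to just 7 ⇒ r3c6=7.
Step 3. [r6c1∈{3,5,6}] across row 6, 6 lands solely at r6c1 ⇒ r6c1=6.
Step 4. [r9c1∈{4,5,7,8,9}] across row 9, 8 lands solely at r9c1 ⇒ r9c1=8.
Step 5. [r7c3∈{2,5,9}] across box 7, 9 lands solely at r7c3. So r7c3=9.
Step 6. [r1c3∈{5}] r1c3 has the single candidate 5. So r1c3=5.
Step 7. [r6c6∈{2,3,5}] 5 has one home in row 6: r6c6. So r6c6=5.
Step 8. [r4c5∈{2}] r4c5 has the single candidate 2, so r4c5=2.
Step 9. [r4c6∈{3}] r4c6's peers cover all but 3 ⇒ r4c6=3.
Step 10. [r8c3∈{2,4}] across row 8, 2 lands solely at r8c3. So r8c3=2.
Step 11. [r3c8∈{3,4,8}] r3c8 is the only open cell in col 8 admitting 8 ⇒ r3c8=8.
Step 12. [r3c3∈{1,3}] in row 3, 3 fits only at r3c3, so r3c3=3.
Step 13. [r2c6∈{9}] only 9 remains possible at r2c6 ⇒ r2c6=9.
Step 14. [r2c1∈{7}] r2c1 has the single candidate 7. So r2c1=7.
Step 15. [r7c9∈{2,3}] row 7 places 2 nowhere but r7c9. So r7c9=2.
Step 16. [r2c7∈{3}] only 3 remains possible at r2c7 ⇒ r2c7=3.
Step 17. [r5c4∈{9}] r5c4 has the single candidate 9. So r5c4=9.
Step 18. [r9c5∈{5,7,9}] 9 has one home in row 9: r9c5. So r9c5=9.
Step 19. [r7c5∈{5,6,7}] r7c5 is the only open cell in col 5 admitting 5. So r7c5=5.
Step 20. [r1c7∈{4,7}] row 1 places 7 nowhere but r1c7. So r1c7=7.
Step 21. [r4c7∈{1,4}] in col 7, 1 fits only at r4c7 ⇒ r4c7=1.
Step 22. [r4c3∈{4}] only 4 remains possible at r4c3. So r4c3=4.
Step 23. [r7c2∈{7}] only 7 remains possible at r7c2. So r7c2=7.
Step 24. [r7c8∈{3}] nothing but 3 survives at r7c8. So r7c8=3.
Step 25. [r3c2∈{1}] only 1 remains possible at r3c2 ⇒ r3c2=1.
Step 26. [r5c8∈{4}] r5c8 has the single candidate 4, so r5c8=4.
Step 27. [r2c3∈{8}] r2c3 is down to just 8, so r2c3=8.
Step 28. [r4c8∈{6}] nothing but 6 survives at r4c8, so r4c8=6.
Step 29. [r9c8∈{7}] nothing but 7 survives at r9c8 ⇒ r9c8=7.
Step 30. [r8c1∈{4}] r8c1 is down to just 4, so r8c1=4.
Step 31. [r5c5∈{8}] r5c5 has the single candidate 8, so r5c5=8.
Step 32. [r5c2∈{2}] r5c2 has the single candidate 2 ⇒ r5c2=2.
Step 33. [r7c4∈{6}] nothing but 6 survives at r7c4. So r7c4=6.
Step 34. [r1c2∈{6}] r1c2's peers cover all but 6, so r1c2=6.
Step 35. [r5c1∈{3}] r5c1's peers cover all but 3. So r5c1=3.
Step 36. [r9c6∈{2}] r9c6 has the single candidate 2. So r9c6=2.
Step 37. [r5c3∈{1}] r5c3's peers cover all but 1 ⇒ r5c3=1.
Step 38. [r2c9∈{5}] r2c9's peers cover all but 5 ⇒ r2c9=5.
Step 39. [r9c7∈{4}] only 4 remains possible at r9c7, so r9c7=4.
Step 40. [r2c5∈{6}] r2c5 is down to just 6 ⇒ r2c5=6.
Step 41. [r1c1∈{9}] only 9 remains possible at r1c1 ⇒ r1c1=9.
Step 42. [r8c5∈{7}] nothing but 7 survives at r8c5 ⇒ r8c5=7.
Step 43. [r4c1∈{5}] r4c1's peers cover all but 5, so r4c1=5.
Step 44. [r9c2∈{5}] r9c2's peers cover all but 5, so r9c2=5.
Step 45. [r1c9∈{4}] r1c9 has the single candidate 4 ⇒ r1c9=4.
Step 46. [r9c4∈{3}] only 3 remains possible at r9c4 ⇒ r9c4=3.
Step 47. [r6c9∈{3}] nothing but 3 survives at r6c9 ⇒ r6c9=3.
Step 48. [r3c5∈{4}] r3c5's peers cover all but 4 ⇒ r3c5=4.
Step 49. [r6c7∈{2}] r6c7's peers cover all but 2, so r6c7=2.

Answer: 9 6 5 2 3 8 7 1 4 / 7 4 8 1 6 9 3 2 5 / 2 1 3 5 4 7 9 8 6 / 5 9 4 7 2 3 1 6 8 / 3 2 1 9 8 6 5 4 7 / 6 8 7 4 1 5 2 9 3 / 1 7 9 6 5 4 8 3 2 / 4 3 2 8 7 1 6 5 9 / 8 5 6 3 9 2 4 7 1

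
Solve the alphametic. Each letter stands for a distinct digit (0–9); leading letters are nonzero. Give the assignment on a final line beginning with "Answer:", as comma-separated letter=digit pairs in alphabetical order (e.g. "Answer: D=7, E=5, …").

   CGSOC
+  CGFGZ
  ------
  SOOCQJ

Step 1. [col 1: C + Z ≡ J (mod 10)] Z=6 is one option consistent with column 1 (C + Z ≡ J (mod 10), carry-in 0) — take it, so Z=6.
Step 2. [S] the sum has 6 digits but both addends have 5; that extra leading digit S is the final carry, namely 1 ⇒ S=1.
Step 3. [col 1: C + Z ≡ J (mod 10)] several values work for C in column 1 (C + Z ≡ J (mod 10), carry-in 0); try C=9, so C=9.
Step 4. [col 1: C + Z ≡ J (mod 10)] column 1: given C=9, Z=6, carry-in 0, and digits 1,6,9 already taken and all letters distinct, C+Z≡J (mod 10) forces J=5, so J=5.
Step 5. [col 2: O + G ≡ Q (mod 10)] O=8 is one option consistent with column 2 (O + G ≡ Q (mod 10), carry-in 1) — take it. So O=8.
Step 6. [col 2: O + G ≡ Q (mod 10)] column 2 (O + G ≡ Q (mod 10), carry-in 1) doesn't pin Q yet; pick Q=3 and continue ⇒ Q=3.
Step 7. [col 2: O + G ≡ Q (mod 10)] column 2 reads O+G+carry(1)=Q with O=8, Q=3; with digits 1,3,5,6,8,9 already taken and all letters distinct, the only value for G is 4, so G=4.
Step 8. [col 3: S + F ≡ C (mod 10)] column 3: given S=1, C=9, carry-in 1, and digits 1,3,4,5,6,8,9 already taken and all letters distinct, S+F≡C (mod 10) forces F=7. So F=7.

Answer: C=9, F=7, G=4, J=5, O=8, Q=3, S=1, Z=6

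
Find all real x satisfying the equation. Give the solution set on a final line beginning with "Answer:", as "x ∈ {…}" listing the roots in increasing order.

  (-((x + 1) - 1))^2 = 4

Step 1. [(-((x + 1) - 1))^2 = 4] 4 ≥ 0, LHS is (·)² — take ±√, so sqrt: -((x + 1) - 1) = 2 or -2.
Step 2. [-((x + 1) - 1) = 2 or -2] flip signs both sides, so neg: (x + 1) - 1 = -2 or 2.
Step 3. [(x + 1) - 1 = -2 or 2] 1 comes off first (add 1) ⇒ sub: x + 1 = -1 or 3.
Step 4. [x + 1 = -1 or 3] the outer +1 inverts by subtracting 1, so sub: x = -2 or 2.

Answer: x ∈ {-2, 2}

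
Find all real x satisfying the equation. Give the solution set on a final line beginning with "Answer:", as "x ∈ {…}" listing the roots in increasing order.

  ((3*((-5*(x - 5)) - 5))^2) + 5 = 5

Step 1. [((3*((-5*(x - 5)) - 5))^2) + 5 = 5] peel the +5: subtract 5 from each side ⇒ sub: (3*((-5*(x - 5)) - 5))^2 = 0.
Step 2. [(3*((-5*(x - 5)) - 5))^2 = 0] LHS squared, RHS 0 ≥ 0: apply √ (±), so sqrt: 3*((-5*(x - 5)) - 5) = 0.
Step 3. [3*((-5*(x - 5)) - 5) = 0] LHS = 3·(…); ÷3 both sides ⇒ div: (-5*(x - 5)) - 5 = 0.
Step 4. [(-5*(x - 5)) - 5 = 0] -5 | LHS and -5 | 0: pull -5 out ⇒ factor: (x - 5) + 1 = 0.
Step 5. [(x - 5) + 1 = 0] peel the +1: subtract 1 from each side. So sub: x - 5 = -1.
Step 6. [x - 5 = -1] peel the -5: add 5 from each side. So sub: x = 4.

Answer: x ∈ {4}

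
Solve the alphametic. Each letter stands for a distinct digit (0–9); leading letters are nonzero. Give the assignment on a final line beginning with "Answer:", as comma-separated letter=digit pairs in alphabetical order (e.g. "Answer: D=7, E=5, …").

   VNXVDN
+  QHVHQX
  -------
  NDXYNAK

Step 1. [col 1: N + X ≡ K (mod 10)] column 1 (N + X ≡ K (mod 10), carry-in 0) doesn't pin K yet; pick K=5 and continue ⇒ K=5.
Step 2. [col 1: N + X ≡ K (mod 10)] column 1 (N + X ≡ K (mod 10), carry-in 0) doesn't pin X yet; pick X=4 and continue ⇒ X=4.
Step 3. [col 1: N + X ≡ K (mod 10)] in column 1 we have N+X≡K with carry-in 0; given X=4, K=5 and digits 4,5 already taken and all letters distinct, that pins N to 1. So N=1.
Step 4. [col 2: D + Q ≡ A (mod 10)] D=7 is one option consistent with column 2 (D + Q ≡ A (mod 10), carry-in 0) — take it. So D=7.
Step 5. [col 2: D + Q ≡ A (mod 10)] Q=9 is one option consistent with column 2 (D + Q ≡ A (mod 10), carry-in 0) — take it ⇒ Q=9.
Step 6. [col 2: D + Q ≡ A (mod 10)] column 2 reads D+Q+carry(0)=A with D=7, Q=9; with digits 1,4,5,7,9 already taken and all letters distinct, the only value for A is 6. So A=6.
Step 7. [col 3: V + H ≡ N (mod 10)] column 3 (V + H ≡ N (mod 10), carry-in 1) doesn't pin H yet; pick H=2 and continue ⇒ H=2.
Step 8. [col 3: V + H ≡ N (mod 10)] column 3: given H=2, N=1, carry-in 1, and digits 1,2,4,5,6,7,9 already taken and all letters distinct, V+H≡N (mod 10) forces V=8, so V=8.
Step 9. [col 4: X + V ≡ Y (mod 10)] in column 4 we have X+V≡Y with carry-in 1; given X=4, V=8 and digits 1,2,4,5,6,7,8,9 already taken and all letters distinct, that pins Y to 3. So Y=3.

Answer: A=6, D=7, H=2, K=5, N=1, Q=9, V=8, X=4, Y=3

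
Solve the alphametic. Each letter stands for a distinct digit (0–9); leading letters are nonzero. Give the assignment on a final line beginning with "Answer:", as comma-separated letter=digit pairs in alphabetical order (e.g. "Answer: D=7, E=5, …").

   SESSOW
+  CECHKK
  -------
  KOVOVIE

Step 1. [col 1: W + K ≡ E (mod 10)] column 1 (W + K ≡ E (mod 10), carry-in 0) doesn't pin K yet; pick K=1 and continue, so K=1.
Step 2. [col 1: W + K ≡ E (mod 10)] no forcing yet in column 1 (carry-in 0); E=4 is free and consistent — try it ⇒ E=4.
Step 3. [col 1: W + K ≡ E (mod 10)] column 1 reads W+K+carry(0)=E with K=1, E=4; with digits 1,4 already taken and all letters distinct, the only value for W is 3. So W=3.
Step 4. [col 2: O + K ≡ I (mod 10)] column 2 (O + K ≡ I (mod 10), carry-in 0) doesn't pin O yet; pick O=5 and continue, so O=5.
Step 5. [col 2: O + K ≡ I (mod 10)] in column 2 we have O+K≡I with carry-in 0; given O=5, K=1 and digits 1,3,4,5 already taken and all letters distinct, that pins I to 6 ⇒ I=6.
Step 6. [col 3: S + H ≡ V (mod 10)] several values work for V in column 3 (S + H ≡ V (mod 10), carry-in 0); try V=9, so V=9.
Step 7. [col 3: S + H ≡ V (mod 10)] S=7 is one option consistent with column 3 (S + H ≡ V (mod 10), carry-in 0) — take it, so S=7.
Step 8. [col 3: S + H ≡ V (mod 10)] column 3 reads S+H+carry(0)=V with S=7, V=9; with digits 1,3,4,5,6,7,9 already taken and all letters distinct, the only value for H is 2 ⇒ H=2.
Step 9. [col 4: S + C ≡ O (mod 10)] column 4: given S=7, O=5, carry-in 0, and digits 1,2,3,4,5,6,7,9 already taken and all letters distinct, S+C≡O (mod 10) forces C=8, so C=8.

Answer: C=8, E=4, H=2, I=6, K=1, O=5, S=7, V=9, W=3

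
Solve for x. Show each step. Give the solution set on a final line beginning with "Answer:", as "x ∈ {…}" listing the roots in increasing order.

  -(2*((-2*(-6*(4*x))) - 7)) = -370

Step 1. [-(2*((-2*(-6*(4*x))) - 7)) = -370] LHS negated; negate both sides ⇒ neg: 2*((-2*(-6*(4*x))) - 7) = 370.
Step 2. [2*((-2*(-6*(4*x))) - 7) = 370] LHS = 2·(…); ÷2 both sides. So div: (-2*(-6*(4*x))) - 7 = 185.
Step 3. [(-2*(-6*(4*x))) - 7 = 185] the outer -7 inverts by adding 7. So sub: -2*(-6*(4*x)) = 192.
Step 4. [-2*(-6*(4*x)) = 192] LHS = -2·(…); ÷-2 both sides ⇒ div: -6*(4*x) = -96.
Step 5. [-6*(4*x) = -96] LHS = -6·(…); ÷-6 both sides. So div: 4*x = 16.
Step 6. [4*x = 16] LHS = 4·(…); ÷4 both sides. So div: x = 4.

Answer: x ∈ {4}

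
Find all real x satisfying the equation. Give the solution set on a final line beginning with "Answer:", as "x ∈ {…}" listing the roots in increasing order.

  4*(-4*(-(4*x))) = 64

Step 1. [4*(-4*(-(4*x))) = 64] 4·(inner) — divide through by 4, so div: -4*(-(4*x)) = 16.
Step 2. [-4*(-(4*x)) = 16] leading coefficient -4: divide by -4. So div: -(4*x) = -4.
Step 3. [-(4*x) = -4] leading − — multiply by −1. So neg: 4*x = 4.
Step 4. [4*x = 4] divide by the outer 4. So div: x = 1.

Answer: x ∈ {1}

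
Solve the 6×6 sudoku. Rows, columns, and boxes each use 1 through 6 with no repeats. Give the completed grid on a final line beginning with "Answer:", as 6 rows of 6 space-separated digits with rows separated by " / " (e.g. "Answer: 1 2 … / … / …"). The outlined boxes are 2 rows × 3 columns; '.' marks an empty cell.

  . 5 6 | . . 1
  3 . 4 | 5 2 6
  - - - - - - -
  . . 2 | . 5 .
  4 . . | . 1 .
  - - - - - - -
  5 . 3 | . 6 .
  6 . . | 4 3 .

Step 1. [r5c6∈{2}] nothing but 2 survives at r5c6. So r5c6=2.
Step 2. [r4c6∈{3}] nothing but 3 survives at r4c6 ⇒ r4c6=3.
Step 3. [r2c2∈{1}] only 1 remains possible at r2c2. So r2c2=1.
Step 4. [r3c4∈{6}] nothing but 6 survives at r3c4 ⇒ r3c4=6.
Step 5. [r4c3∈{5}] r4c3's peers cover all but 5 ⇒ r4c3=5.
Step 6. [r1c5∈{4}] only 4 remains possible at r1c5, so r1c5=4.
Step 7. [r3c6∈{4}] r3c6 has the single candidate 4 ⇒ r3c6=4.
Step 8. [r5c4∈{1}] r5c4 is down to just 1 ⇒ r5c4=1.
Step 9. [r6c6∈{5}] nothing but 5 survives at r6c6. So r6c6=5.
Step 10. [r6c2∈{2}] r6c2 has the single candidate 2, so r6c2=2.
Step 11. [r5c2∈{4}] r5c2's peers cover all but 4. So r5c2=4.
Step 12. [r3c2∈{3}] r3c2 has the single candidate 3. So r3c2=3.
Step 13. [r1c1∈{2}] r1c1 has the single candidate 2 ⇒ r1c1=2.
Step 14. [r6c3∈{1}] r6c3's peers cover all but 1. So r6c3=1.
Step 15. [r4c2∈{6}] r4c2 is down to just 6 ⇒ r4c2=6.
Step 16. [r1c4∈{3}] r1c4 has the single candidate 3 ⇒ r1c4=3.
Step 17. [r3c1∈{1}] r3c1's peers cover all but 1. So r3c1=1.
Step 18. [r4c4∈{2}] only 2 remains possible at r4c4 ⇒ r4c4=2.

Answer: 2 5 6 3 4 1 / 3 1 4 5 2 6 / 1 3 2 6 5 4 / 4 6 5 2 1 3 / 5 4 3 1 6 2 / 6 2 1 4 3 5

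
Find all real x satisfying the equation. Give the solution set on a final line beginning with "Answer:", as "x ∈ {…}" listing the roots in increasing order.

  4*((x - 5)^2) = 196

Step 1. [4*((x - 5)^2) = 196] LHS = 4·(…); ÷4 both sides ⇒ div: (x - 5)^2 = 49.
Step 2. [(x - 5)^2 = 49] 49 ≥ 0, LHS is (·)² — take ±√ ⇒ sqrt: x - 5 = 7 or -7.
Step 3. [x - 5 = 7 or -7] the outer -5 inverts by adding 5. So sub: x = 12 or -2.

Answer: x ∈ {-2, 12}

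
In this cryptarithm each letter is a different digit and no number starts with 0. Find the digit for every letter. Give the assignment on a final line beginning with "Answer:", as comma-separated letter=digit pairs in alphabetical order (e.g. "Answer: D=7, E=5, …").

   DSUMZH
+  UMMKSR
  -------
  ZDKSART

Step 1. [Z] Z is the leading digit of a 7-digit sum of two 6-digit numbers; the final carry is exactly 1 ⇒ Z=1.
Step 2. [col 1: H + R ≡ T (mod 10)] no forcing yet in column 1 (carry-in 0); T=0 is free and consistent — try it, so T=0.
Step 3. [col 1: H + R ≡ T (mod 10)] several values work for R in column 1 (H + R ≡ T (mod 10), carry-in 0); try R=7, so R=7.
Step 4. [col 1: H + R ≡ T (mod 10)] from column 1 (R=7, T=0, carry-in 0, digits 0,1,7 already taken and all letters distinct): H must equal 3. So H=3.
Step 5. [col 2: Z + S ≡ R (mod 10)] from column 2 (Z=1, R=7, carry-in 1, digits 0,1,3,7 already taken and all letters distinct): S must equal 5. So S=5.
Step 6. [col 3: M + K ≡ A (mod 10)] no forcing yet in column 3 (carry-in 0); K=2 is free and consistent — try it, so K=2.
Step 7. [col 3: M + K ≡ A (mod 10)] M=6 is one option consistent with column 3 (M + K ≡ A (mod 10), carry-in 0) — take it ⇒ M=6.
Step 8. [col 3: M + K ≡ A (mod 10)] column 3 reads M+K+carry(0)=A with M=6, K=2; with digits 0,1,2,3,5,6,7 already taken and all letters distinct, the only value for A is 8. So A=8.
Step 9. [col 4: U + M ≡ S (mod 10)] in column 4 we have U+M≡S with carry-in 0; given M=6, S=5 and digits 0,1,2,3,5,6,7,8 already taken and all letters distinct, that pins U to 9. So U=9.
Step 10. [col 6: D + U ≡ D (mod 10)] column 6: given U=9, carry-in 1, and digits 0,1,2,3,5,6,7,8,9 already taken and all letters distinct, D+U≡D (mod 10) forces D=4. So D=4.

Answer: A=8, D=4, H=3, K=2, M=6, R=7, S=5, T=0, U=9, Z=1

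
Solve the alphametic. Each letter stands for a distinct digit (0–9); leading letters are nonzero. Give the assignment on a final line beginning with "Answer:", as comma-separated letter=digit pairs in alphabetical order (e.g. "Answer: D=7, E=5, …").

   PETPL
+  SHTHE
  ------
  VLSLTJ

Step 1. [col 1: L + E ≡ J (mod 10)] column 1 (L + E ≡ J (mod 10), carry-in 0) doesn't pin L yet; pick L=7 and continue. So L=7.
Step 2. [col 1: L + E ≡ J (mod 10)] J=2 is one option consistent with column 1 (L + E ≡ J (mod 10), carry-in 0) — take it, so J=2.
Step 3. [col 1: L + E ≡ J (mod 10)] column 1 reads L+E+carry(0)=J with L=7, J=2; with digits 2,7 already taken and all letters distinct, the only value for E is 5, so E=5.
Step 4. [col 2: P + H ≡ T (mod 10)] H=4 is one option consistent with column 2 (P + H ≡ T (mod 10), carry-in 1) — take it, so H=4.
Step 5. [V] V is the leading digit of a 6-digit sum of two 5-digit numbers; the final carry is exactly 1 ⇒ V=1.
Step 6. [col 2: P + H ≡ T (mod 10)] T=3 is one option consistent with column 2 (P + H ≡ T (mod 10), carry-in 1) — take it. So T=3.
Step 7. [col 2: P + H ≡ T (mod 10)] in column 2 we have P+H≡T with carry-in 1; given H=4, T=3 and digits 1,2,3,4,5,7 already taken and all letters distinct, that pins P to 8 ⇒ P=8.
Step 8. [col 4: E + H ≡ S (mod 10)] in column 4 we have E+H≡S with carry-in 0; given E=5, H=4 and digits 1,2,3,4,5,7,8 already taken and all letters distinct, that pins S to 9, so S=9.

Answer: E=5, H=4, J=2, L=7, P=8, S=9, T=3, V=1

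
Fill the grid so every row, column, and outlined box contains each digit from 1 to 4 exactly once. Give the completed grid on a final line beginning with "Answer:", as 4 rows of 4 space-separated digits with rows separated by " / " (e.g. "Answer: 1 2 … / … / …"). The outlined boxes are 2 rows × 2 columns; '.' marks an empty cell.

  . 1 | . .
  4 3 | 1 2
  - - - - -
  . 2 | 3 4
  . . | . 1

Step 1. [r3c1∈{1}] r3c1's peers cover all but 1 ⇒ r3c1=1.
Step 2. [r1c1∈{2}] r1c1's peers cover all but 2. So r1c1=2.
Step 3. [r1c4∈{3}] r1c4 has the single candidate 3, so r1c4=3.
Step 4. [r1c3∈{4}] nothing but 4 survives at r1c3 ⇒ r1c3=4.
Step 5. [r4c3∈{2}] only 2 remains possible at r4c3. So r4c3=2.
Step 6. [r4c2∈{4}] r4c2 is down to just 4 ⇒ r4c2=4.
Step 7. [r4c1∈{3}] only 3 remains possible at r4c1. So r4c1=3.

Answer: 2 1 4 3 / 4 3 1 2 / 1 2 3 4 / 3 4 2 1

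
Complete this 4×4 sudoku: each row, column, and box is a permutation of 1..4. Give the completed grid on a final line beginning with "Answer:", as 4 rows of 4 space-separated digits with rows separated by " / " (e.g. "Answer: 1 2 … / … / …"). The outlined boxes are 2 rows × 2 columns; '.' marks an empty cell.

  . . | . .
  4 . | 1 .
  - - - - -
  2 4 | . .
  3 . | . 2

Step 1. [r2c4∈{3}] r2c4 has the single candidate 3, so r2c4=3.
Step 2. [r1c3∈{2,4}] col 3 places 2 nowhere but r1c3. So r1c3=2.
Step 3. [r1c1∈{1}] only 1 remains possible at r1c1 ⇒ r1c1=1.
Step 4. [r3c4∈{1}] r3c4's peers cover all but 1. So r3c4=1.
Step 5. [r3c3∈{3}] nothing but 3 survives at r3c3, so r3c3=3.
Step 6. [r1c2∈{3}] r1c2's peers cover all but 3 ⇒ r1c2=3.
Step 7. [r2c2∈{2}] r2c2 has the single candidate 2. So r2c2=2.
Step 8. [r1c4∈{4}] r1c4's peers cover all but 4, so r1c4=4.
Step 9. [r4c3∈{4}] nothing but 4 survives at r4c3, so r4c3=4.
Step 10. [r4c2∈{1}] r4c2's peers cover all but 1 ⇒ r4c2=1.

Answer: 1 3 2 4 / 4 2 1 3 / 2 4 3 1 / 3 1 4 2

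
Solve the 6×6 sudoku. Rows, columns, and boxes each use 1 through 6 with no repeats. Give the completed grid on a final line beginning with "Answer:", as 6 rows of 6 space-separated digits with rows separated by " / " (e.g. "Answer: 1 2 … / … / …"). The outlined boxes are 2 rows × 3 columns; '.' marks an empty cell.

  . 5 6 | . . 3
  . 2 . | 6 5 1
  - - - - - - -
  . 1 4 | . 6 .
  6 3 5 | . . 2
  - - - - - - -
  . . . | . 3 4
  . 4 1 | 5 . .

Step 1. [r5c3∈{2}] only 2 remains possible at r5c3. So r5c3=2.
Step 2. [r1c4∈{2,4}] 2 has one home in col 4: r1c4, so r1c4=2.
Step 3. [r1c5∈{4}] nothing but 4 survives at r1c5 ⇒ r1c5=4.
Step 4. [r6c1∈{3}] r6c1 is down to just 3, so r6c1=3.
Step 5. [r5c4∈{1}] r5c4 has the single candidate 1, so r5c4=1.
Step 6. [r4c5∈{1}] only 1 remains possible at r4c5. So r4c5=1.
Step 7. [r1c1∈{1}] only 1 remains possible at r1c1. So r1c1=1.
Step 8. [r6c5∈{2}] r6c5 is down to just 2, so r6c5=2.
Step 9. [r2c3∈{3}] only 3 remains possible at r2c3. So r2c3=3.
Step 10. [r6c6∈{6}] r6c6 is down to just 6. So r6c6=6.
Step 11. [r5c1∈{5}] r5c1 is down to just 5. So r5c1=5.
Step 12. [r3c4∈{3}] r3c4 is down to just 3, so r3c4=3.
Step 13. [r3c6∈{5}] r3c6's peers cover all but 5. So r3c6=5.
Step 14. [r2c1∈{4}] only 4 remains possible at r2c1, so r2c1=4.
Step 15. [r3c1∈{2}] r3c1's peers cover all but 2, so r3c1=2.
Step 16. [r5c2∈{6}] only 6 remains possible at r5c2. So r5c2=6.
Step 17. [r4c4∈{4}] r4c4 is down to just 4. So r4c4=4.

Answer: 1 5 6 2 4 3 / 4 2 3 6 5 1 / 2 1 4 3 6 5 / 6 3 5 4 1 2 / 5 6 2 1 3 4 / 3 4 1 5 2 6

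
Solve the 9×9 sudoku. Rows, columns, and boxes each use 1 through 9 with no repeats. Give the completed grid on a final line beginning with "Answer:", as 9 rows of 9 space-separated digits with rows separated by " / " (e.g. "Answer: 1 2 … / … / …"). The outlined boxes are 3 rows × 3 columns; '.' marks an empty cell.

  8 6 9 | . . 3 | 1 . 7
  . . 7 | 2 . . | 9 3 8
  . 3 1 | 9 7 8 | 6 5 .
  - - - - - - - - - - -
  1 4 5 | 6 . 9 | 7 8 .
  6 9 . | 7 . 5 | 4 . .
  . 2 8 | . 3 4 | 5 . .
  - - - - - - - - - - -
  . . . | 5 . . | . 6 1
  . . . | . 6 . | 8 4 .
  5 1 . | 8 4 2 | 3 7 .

Step 1. [r8c2∈{7}] nothing but 7 survives at r8c2, so r8c2=7.
Step 2. [r3c1∈{2,4}] r3c1 is the only open cell in box 1 admitting 2 ⇒ r3c1=2.
Step 3. [r6c4∈{1}] r6c4 has the single candidate 1. So r6c4=1.
Step 4. [r7c3∈{2,3,4}] across col 3, 4 lands solely at r7c3. So r7c3=4.
Step 5. [r7c1∈{3,9}] r7c1 is the only open cell in row 7 admitting 3 ⇒ r7c1=3.
Step 6. [r2c5∈{1,5}] r2c5 is the only open cell in col 5 admitting 1 ⇒ r2c5=1.
Step 7. [r4c9∈{2,3}] r4c9 is the only open cell in row 4 admitting 3. So r4c9=3.
Step 8. [r5c9∈{2}] nothing but 2 survives at r5c9, so r5c9=2.
Step 9. [r9c9∈{9}] r9c9 has the single candidate 9 ⇒ r9c9=9.
Step 10. [r1c8∈{2}] r1c8 has the single candidate 2. So r1c8=2.
Step 11. [r3c9∈{4}] nothing but 4 survives at r3c9 ⇒ r3c9=4.
Step 12. [r5c3∈{3}] r5c3 has the single candidate 3, so r5c3=3.
Step 13. [r6c8∈{9}] nothing but 9 survives at r6c8 ⇒ r6c8=9.
Step 14. [r2c1∈{4}] r2c1 is down to just 4, so r2c1=4.
Step 15. [r8c1∈{9}] r8c1 is down to just 9 ⇒ r8c1=9.
Step 16. [r2c2∈{5}] r2c2 has the single candidate 5 ⇒ r2c2=5.
Step 17. [r8c4∈{3}] r8c4 is down to just 3 ⇒ r8c4=3.
Step 18. [r4c5∈{2}] r4c5 is down to just 2. So r4c5=2.
Step 19. [r8c6∈{1}] r8c6 has the single candidate 1. So r8c6=1.
Step 20. [r8c9∈{5}] r8c9 has the single candidate 5 ⇒ r8c9=5.
Step 21. [r7c7∈{2}] r7c7's peers cover all but 2, so r7c7=2.
Step 22. [r1c5∈{5}] nothing but 5 survives at r1c5, so r1c5=5.
Step 23. [r6c9∈{6}] nothing but 6 survives at r6c9 ⇒ r6c9=6.
Step 24. [r7c6∈{7}] only 7 remains possible at r7c6. So r7c6=7.
Step 25. [r7c2∈{8}] r7c2's peers cover all but 8 ⇒ r7c2=8.
Step 26. [r2c6∈{6}] only 6 remains possible at r2c6 ⇒ r2c6=6.
Step 27. [r5c8∈{1}] r5c8's peers cover all but 1, so r5c8=1.
Step 28. [r7c5∈{9}] r7c5 is down to just 9, so r7c5=9.
Step 29. [r9c3∈{6}] only 6 remains possible at r9c3. So r9c3=6.
Step 30. [r5c5∈{8}] r5c5 is down to just 8. So r5c5=8.
Step 31. [r8c3∈{2}] nothing but 2 survives at r8c3, so r8c3=2.
Step 32. [r6c1∈{7}] r6c1 is down to just 7, so r6c1=7.
Step 33. [r1c4∈{4}] r1c4 is down to just 4, so r1c4=4.

Answer: 8 6 9 4 5 3 1 2 7 / 4 5 7 2 1 6 9 3 8 / 2 3 1 9 7 8 6 5 4 / 1 4 5 6 2 9 7 8 3 / 6 9 3 7 8 5 4 1 2 / 7 2 8 1 3 4 5 9 6 / 3 8 4 5 9 7 2 6 1 / 9 7 2 3 6 1 8 4 5 / 5 1 6 8 4 2 3 7 9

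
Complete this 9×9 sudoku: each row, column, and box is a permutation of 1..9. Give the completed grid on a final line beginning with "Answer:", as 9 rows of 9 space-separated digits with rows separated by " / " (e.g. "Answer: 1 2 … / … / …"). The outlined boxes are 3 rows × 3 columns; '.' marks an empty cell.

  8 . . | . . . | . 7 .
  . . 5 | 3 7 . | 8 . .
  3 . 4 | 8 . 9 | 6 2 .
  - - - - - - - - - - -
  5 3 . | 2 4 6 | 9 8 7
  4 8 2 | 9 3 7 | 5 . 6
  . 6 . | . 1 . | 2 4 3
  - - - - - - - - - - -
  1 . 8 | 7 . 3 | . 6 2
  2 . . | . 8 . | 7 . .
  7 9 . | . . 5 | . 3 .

Step 1. [r7c7∈{4}] nothing but 4 survives at r7c7 ⇒ r7c7=4.
Step 2. [r9c7∈{1}] r9c7 is down to just 1 ⇒ r9c7=1.
Step 3. [r9c4∈{4,6}] 4 has one home in row 9: r9c4 ⇒ r9c4=4.
Step 4. [r8c8∈{5,9}] across col 8, 5 lands solely at r8c8. So r8c8=5.
Step 5. [r2c8∈{1,9}] 9 has one home in col 8: r2c8, so r2c8=9.
Step 6. [r8c6∈{1}] r8c6 has the single candidate 1, so r8c6=1.
Step 7. [r1c4∈{1,5,6}] 1 has one home in col 4: r1c4, so r1c4=1.
Step 8. [r1c5∈{2,5,6}] r1c5 is the only open cell in box 2 admitting 6. So r1c5=6.
Step 9. [r1c9∈{4,5}] 5 has one home in row 1: r1c9, so r1c9=5.
Step 10. [r2c9∈{1,4}] across col 9, 4 lands solely at r2c9 ⇒ r2c9=4.
Step 11. [r1c2∈{2}] only 2 remains possible at r1c2, so r1c2=2.
Step 12. [r3c2∈{1,7}] row 3 places 7 nowhere but r3c2. So r3c2=7.
Step 13. [r6c1∈{9}] only 9 remains possible at r6c1, so r6c1=9.
Step 14. [r8c4∈{6}] r8c4 is down to just 6. So r8c4=6.
Step 15. [r2c6∈{2}] r2c6 is down to just 2. So r2c6=2.
Step 16. [r3c5∈{5}] r3c5 has the single candidate 5, so r3c5=5.
Step 17. [r6c6∈{8}] r6c6 is down to just 8. So r6c6=8.
Step 18. [r8c9∈{9}] r8c9 has the single candidate 9 ⇒ r8c9=9.
Step 19. [r8c2∈{4}] nothing but 4 survives at r8c2, so r8c2=4.
Step 20. [r5c8∈{1}] only 1 remains possible at r5c8, so r5c8=1.
Step 21. [r1c7∈{3}] r1c7's peers cover all but 3. So r1c7=3.
Step 22. [r1c3∈{9}] r1c3 has the single candidate 9, so r1c3=9.
Step 23. [r9c9∈{8}] nothing but 8 survives at r9c9 ⇒ r9c9=8.
Step 24. [r8c3∈{3}] only 3 remains possible at r8c3. So r8c3=3.
Step 25. [r6c3∈{7}] r6c3 is down to just 7, so r6c3=7.
Step 26. [r6c4∈{5}] r6c4 has the single candidate 5 ⇒ r6c4=5.
Step 27. [r7c2∈{5}] nothing but 5 survives at r7c2 ⇒ r7c2=5.
Step 28. [r9c3∈{6}] r9c3 is down to just 6, so r9c3=6.
Step 29. [r2c1∈{6}] r2c1 has the single candidate 6, so r2c1=6.
Step 30. [r3c9∈{1}] nothing but 1 survives at r3c9, so r3c9=1.
Step 31. [r4c3∈{1}] r4c3 has the single candidate 1, so r4c3=1.
Step 32. [r2c2∈{1}] only 1 remains possible at r2c2, so r2c2=1.
Step 33. [r7c5∈{9}] only 9 remains possible at r7c5. So r7c5=9.
Step 34. [r9c5∈{2}] r9c5's peers cover all but 2. So r9c5=2.
Step 35. [r1c6∈{4}] nothing but 4 survives at r1c6, so r1c6=4.

Answer: 8 2 9 1 6 4 3 7 5 / 6 1 5 3 7 2 8 9 4 / 3 7 4 8 5 9 6 2 1 / 5 3 1 2 4 6 9 8 7 / 4 8 2 9 3 7 5 1 6 / 9 6 7 5 1 8 2 4 3 / 1 5 8 7 9 3 4 6 2 / 2 4 3 6 8 1 7 5 9 / 7 9 6 4 2 5 1 3 8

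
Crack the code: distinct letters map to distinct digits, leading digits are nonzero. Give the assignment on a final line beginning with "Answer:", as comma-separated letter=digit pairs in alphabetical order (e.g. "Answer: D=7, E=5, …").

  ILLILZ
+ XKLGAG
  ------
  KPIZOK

Step 1. [col 1: Z + G ≡ K (mod 10)] several values work for K in column 1 (Z + G ≡ K (mod 10), carry-in 0); try K=7, so K=7.
Step 2. [col 1: Z + G ≡ K (mod 10)] no forcing yet in column 1 (carry-in 0); G=1 is free and consistent — try it ⇒ G=1.
Step 3. [col 1: Z + G ≡ K (mod 10)] from column 1 (G=1, K=7, carry-in 0, digits 1,7 already taken and all letters distinct): Z must equal 6. So Z=6.
Step 4. [col 2: L + A ≡ O (mod 10)] A=8 is one option consistent with column 2 (L + A ≡ O (mod 10), carry-in 0) — take it, so A=8.
Step 5. [col 2: L + A ≡ O (mod 10)] several values work for O in column 2 (L + A ≡ O (mod 10), carry-in 0); try O=0. So O=0.
Step 6. [col 2: L + A ≡ O (mod 10)] in column 2 we have L+A≡O with carry-in 0; given A=8, O=0 and digits 0,1,6,7,8 already taken and all letters distinct, that pins L to 2. So L=2.
Step 7. [col 3: I + G ≡ Z (mod 10)] in column 3 we have I+G≡Z with carry-in 1; given G=1, Z=6 and digits 0,1,2,6,7,8 already taken and all letters distinct, that pins I to 4, so I=4.
Step 8. [col 5: L + K ≡ P (mod 10)] in column 5 we have L+K≡P with carry-in 0; given L=2, K=7 and digits 0,1,2,4,6,7,8 already taken and all letters distinct, that pins P to 9. So P=9.
Step 9. [col 6: I + X ≡ K (mod 10)] from column 6 (I=4, K=7, carry-in 0, digits 0,1,2,4,6,7,8,9 already taken and all letters distinct): X must equal 3. So X=3.

Answer: A=8, G=1, I=4, K=7, L=2, O=0, P=9, X=3, Z=6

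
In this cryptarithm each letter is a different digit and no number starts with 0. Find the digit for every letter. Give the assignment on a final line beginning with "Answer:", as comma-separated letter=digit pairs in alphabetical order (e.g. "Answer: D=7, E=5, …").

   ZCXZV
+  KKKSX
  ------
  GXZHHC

Step 1. [G] the sum has 6 digits but both addends have 5; that extra leading digit G is the final carry, namely 1 ⇒ G=1.
Step 2. [col 1: V + X ≡ C (mod 10)] several values work for X in column 1 (V + X ≡ C (mod 10), carry-in 0); try X=2, so X=2.
Step 3. [col 1: V + X ≡ C (mod 10)] several values work for C in column 1 (V + X ≡ C (mod 10), carry-in 0); try C=9, so C=9.
Step 4. [col 1: V + X ≡ C (mod 10)] column 1: given X=2, C=9, carry-in 0, and digits 1,2,9 already taken and all letters distinct, V+X≡C (mod 10) forces V=7. So V=7.
Step 5. [col 2: Z + S ≡ H (mod 10)] H=8 is one option consistent with column 2 (Z + S ≡ H (mod 10), carry-in 0) — take it ⇒ H=8.
Step 6. [col 2: Z + S ≡ H (mod 10)] column 2 (Z + S ≡ H (mod 10), carry-in 0) doesn't pin Z yet; pick Z=5 and continue. So Z=5.
Step 7. [col 2: Z + S ≡ H (mod 10)] in column 2 we have Z+S≡H with carry-in 0; given Z=5, H=8 and digits 1,2,5,7,8,9 already taken and all letters distinct, that pins S to 3, so S=3.
Step 8. [col 3: X + K ≡ H (mod 10)] from column 3 (X=2, H=8, carry-in 0, digits 1,2,3,5,7,8,9 already taken and all letters distinct): K must equal 6 ⇒ K=6.

Answer: C=9, G=1, H=8, K=6, S=3, V=7, X=2, Z=5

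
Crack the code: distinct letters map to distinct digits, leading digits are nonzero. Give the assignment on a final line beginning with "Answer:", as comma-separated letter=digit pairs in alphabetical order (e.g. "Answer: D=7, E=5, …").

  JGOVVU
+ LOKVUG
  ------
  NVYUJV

Step 1. [col 1: U + G ≡ V (mod 10)] column 1 (U + G ≡ V (mod 10), carry-in 0) doesn't pin G yet; pick G=1 and continue. So G=1.
Step 2. [col 1: U + G ≡ V (mod 10)] no forcing yet in column 1 (carry-in 0); U=7 is free and consistent — try it ⇒ U=7.
Step 3. [col 1: U + G ≡ V (mod 10)] column 1 reads U+G+carry(0)=V with U=7, G=1; with digits 1,7 already taken and all letters distinct, the only value for V is 8 ⇒ V=8.
Step 4. [col 2: V + U ≡ J (mod 10)] column 2 reads V+U+carry(0)=J with V=8, U=7; with digits 1,7,8 already taken and all letters distinct, the only value for J is 5 ⇒ J=5.
Step 5. [col 4: O + K ≡ Y (mod 10)] column 4 (O + K ≡ Y (mod 10), carry-in 1) doesn't pin O yet; pick O=6 and continue. So O=6.
Step 6. [col 4: O + K ≡ Y (mod 10)] column 4 (O + K ≡ Y (mod 10), carry-in 1) doesn't pin K yet; pick K=3 and continue ⇒ K=3.
Step 7. [col 4: O + K ≡ Y (mod 10)] column 4 reads O+K+carry(1)=Y with O=6, K=3; with digits 1,3,5,6,7,8 already taken and all letters distinct, the only value for Y is 0, so Y=0.
Step 8. [col 6: J + L ≡ N (mod 10)] column 6 (J + L ≡ N (mod 10), carry-in 0) doesn't pin L yet; pick L=4 and continue ⇒ L=4.
Step 9. [col 6: J + L ≡ N (mod 10)] in column 6 we have J+L≡N with carry-in 0; given J=5, L=4 and digits 0,1,3,4,5,6,7,8 already taken and all letters distinct, that pins N to 9 ⇒ N=9.

Answer: G=1, J=5, K=3, L=4, N=9, O=6, U=7, V=8, Y=0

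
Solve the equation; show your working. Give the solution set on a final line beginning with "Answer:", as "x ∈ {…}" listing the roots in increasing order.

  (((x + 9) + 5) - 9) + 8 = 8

Step 1. [(((x + 9) + 5) - 9) + 8 = 8] the outer +8 inverts by subtracting 8 ⇒ sub: ((x + 9) + 5) - 9 = 0.
Step 2. [((x + 9) + 5) - 9 = 0] add 9: x sits inside (… - 9) ⇒ sub: (x + 9) + 5 = 9.
Step 3. [(x + 9) + 5 = 9] subtract 5: x sits inside (… + 5) ⇒ sub: x + 9 = 4.
Step 4. [x + 9 = 4] subtract 9: x sits inside (… + 9). So sub: x = -5.

Answer: x ∈ {-5}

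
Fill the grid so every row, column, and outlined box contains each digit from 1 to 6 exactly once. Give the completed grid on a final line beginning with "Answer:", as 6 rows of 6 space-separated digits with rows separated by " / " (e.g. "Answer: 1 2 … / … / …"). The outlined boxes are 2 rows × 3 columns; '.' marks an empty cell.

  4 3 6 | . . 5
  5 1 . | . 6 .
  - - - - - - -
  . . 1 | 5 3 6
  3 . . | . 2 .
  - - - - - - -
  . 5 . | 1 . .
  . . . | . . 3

Step 1. [r4c4∈{4}] r4c4 is down to just 4. So r4c4=4.
Step 2. [r2c3∈{2}] r2c3 has the single candidate 2 ⇒ r2c3=2.
Step 3. [r3c1∈{2}] only 2 remains possible at r3c1 ⇒ r3c1=2.
Step 4. [r6c3∈{4}] r6c3 has the single candidate 4. So r6c3=4.
Step 5. [r6c4∈{2,6}] in col 4, 6 fits only at r6c4, so r6c4=6.
Step 6. [r2c6∈{4}] nothing but 4 survives at r2c6. So r2c6=4.
Step 7. [r1c4∈{2}] r1c4's peers cover all but 2, so r1c4=2.
Step 8. [r5c3∈{3}] nothing but 3 survives at r5c3 ⇒ r5c3=3.
Step 9. [r5c6∈{2}] r5c6 has the single candidate 2. So r5c6=2.
Step 10. [r5c1∈{6}] r5c1 is down to just 6 ⇒ r5c1=6.
Step 11. [r4c3∈{5}] r4c3 is down to just 5. So r4c3=5.
Step 12. [r6c1∈{1}] nothing but 1 survives at r6c1, so r6c1=1.
Step 13. [r4c6∈{1}] r4c6 is down to just 1. So r4c6=1.
Step 14. [r3c2∈{4}] nothing but 4 survives at r3c2, so r3c2=4.
Step 15. [r5c5∈{4}] r5c5 is down to just 4, so r5c5=4.
Step 16. [r6c2∈{2}] r6c2's peers cover all but 2. So r6c2=2.
Step 17. [r6c5∈{5}] r6c5 has the single candidate 5, so r6c5=5.
Step 18. [r2c4∈{3}] r2c4 is down to just 3. So r2c4=3.
Step 19. [r1c5∈{1}] nothing but 1 survives at r1c5 ⇒ r1c5=1.
Step 20. [r4c2∈{6}] r4c2 is down to just 6 ⇒ r4c2=6.

Answer: 4 3 6 2 1 5 / 5 1 2 3 6 4 / 2 4 1 5 3 6 / 3 6 5 4 2 1 / 6 5 3 1 4 2 / 1 2 4 6 5 3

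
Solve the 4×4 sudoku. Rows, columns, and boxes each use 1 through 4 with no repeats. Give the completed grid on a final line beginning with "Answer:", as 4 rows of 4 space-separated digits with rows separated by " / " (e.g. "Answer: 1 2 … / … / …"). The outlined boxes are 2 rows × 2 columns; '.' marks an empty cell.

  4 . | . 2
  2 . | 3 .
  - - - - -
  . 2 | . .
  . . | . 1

Step 1. [r4c1∈{3}] r4c1 has the single candidate 3. So r4c1=3.
Step 2. [r3c3∈{4}] r3c3's peers cover all but 4. So r3c3=4.
Step 3. [r2c2∈{1}] only 1 remains possible at r2c2, so r2c2=1.
Step 4. [r2c4∈{4}] r2c4 is down to just 4. So r2c4=4.
Step 5. [r4c2∈{4}] only 4 remains possible at r4c2. So r4c2=4.
Step 6. [r1c3∈{1}] only 1 remains possible at r1c3. So r1c3=1.
Step 7. [r3c4∈{3}] r3c4 is down to just 3 ⇒ r3c4=3.
Step 8. [r4c3∈{2}] only 2 remains possible at r4c3 ⇒ r4c3=2.
Step 9. [r1c2∈{3}] r1c2's peers cover all but 3, so r1c2=3.
Step 10. [r3c1∈{1}] r3c1 is down to just 1 ⇒ r3c1=1.

Answer: 4 3 1 2 / 2 1 3 4 / 1 2 4 3 / 3 4 2 1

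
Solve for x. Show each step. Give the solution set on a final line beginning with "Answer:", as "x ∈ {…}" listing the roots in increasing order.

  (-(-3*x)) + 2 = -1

Step 1. [(-(-3*x)) + 2 = -1] 2 comes off first (subtract 2), so sub: -(-3*x) = -3.
Step 2. [-(-3*x) = -3] flip signs both sides, so neg: -3*x = 3.
Step 3. [-3*x = 3] -3 out front; divide by -3. So div: x = -1.

Answer: x ∈ {-1}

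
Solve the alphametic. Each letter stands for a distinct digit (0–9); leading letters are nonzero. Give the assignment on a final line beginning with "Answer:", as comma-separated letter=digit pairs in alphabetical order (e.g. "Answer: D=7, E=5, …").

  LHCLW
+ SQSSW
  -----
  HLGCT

Step 1. [col 1: W + W ≡ T (mod 10)] several values work for W in column 1 (W + W ≡ T (mod 10), carry-in 0); try W=1, so W=1.
Step 2. [col 1: W + W ≡ T (mod 10)] column 1: given W=1, carry-in 0, and digits 1 already taken and all letters distinct, W+W≡T (mod 10) forces T=2 ⇒ T=2.
Step 3. [col 2: L + S ≡ C (mod 10)] several values work for S in column 2 (L + S ≡ C (mod 10), carry-in 0); try S=3 ⇒ S=3.
Step 4. [col 2: L + S ≡ C (mod 10)] no forcing yet in column 2 (carry-in 0); L=4 is free and consistent — try it ⇒ L=4.
Step 5. [col 2: L + S ≡ C (mod 10)] from column 2 (L=4, S=3, carry-in 0, digits 1,2,3,4 already taken and all letters distinct): C must equal 7. So C=7.
Step 6. [col 3: C + S ≡ G (mod 10)] column 3: given C=7, S=3, carry-in 0, and digits 1,2,3,4,7 already taken and all letters distinct, C+S≡G (mod 10) forces G=0, so G=0.
Step 7. [col 4: H + Q ≡ L (mod 10)] several values work for H in column 4 (H + Q ≡ L (mod 10), carry-in 1); try H=8 ⇒ H=8.
Step 8. [col 4: H + Q ≡ L (mod 10)] column 4: given H=8, L=4, carry-in 1, and digits 0,1,2,3,4,7,8 already taken and all letters distinct, H+Q≡L (mod 10) forces Q=5. So Q=5.

Answer: C=7, G=0, H=8, L=4, Q=5, S=3, T=2, W=1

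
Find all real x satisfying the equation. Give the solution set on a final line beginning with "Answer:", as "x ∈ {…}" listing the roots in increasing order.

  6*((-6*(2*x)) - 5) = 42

Step 1. [6*((-6*(2*x)) - 5) = 42] LHS = 6·(…); ÷6 both sides ⇒ div: (-6*(2*x)) - 5 = 7.
Step 2. [(-6*(2*x)) - 5 = 7] the outer -5 inverts by adding 5. So sub: -6*(2*x) = 12.
Step 3. [-6*(2*x) = 12] -6 out front; divide by -6, so div: 2*x = -2.
Step 4. [2*x = -2] LHS = 2·(…); ÷2 both sides ⇒ div: x = -1.

Answer: x ∈ {-1}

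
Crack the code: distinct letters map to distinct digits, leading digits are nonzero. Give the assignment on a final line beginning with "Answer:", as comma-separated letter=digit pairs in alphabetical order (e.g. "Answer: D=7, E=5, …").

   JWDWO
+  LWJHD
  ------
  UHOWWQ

Step 1. [col 1: O + D ≡ Q (mod 10)] several values work for O in column 1 (O + D ≡ Q (mod 10), carry-in 0); try O=6. So O=6.
Step 2. [col 1: O + D ≡ Q (mod 10)] Q=9 is one option consistent with column 1 (O + D ≡ Q (mod 10), carry-in 0) — take it, so Q=9.
Step 3. [U] the sum has 6 digits but both addends have 5; that extra leading digit U is the final carry, namely 1. So U=1.
Step 4. [col 1: O + D ≡ Q (mod 10)] from column 1 (O=6, Q=9, carry-in 0, digits 1,6,9 already taken and all letters distinct): D must equal 3, so D=3.
Step 5. [col 2: W + H ≡ W (mod 10)] in column 2 we have W+H≡W with carry-in 0; given nothing yet and digits 1,3,6,9 already taken and all letters distinct, that pins H to 0. So H=0.
Step 6. [col 2: W + H ≡ W (mod 10)] column 2 (W + H ≡ W (mod 10), carry-in 0) doesn't pin W yet; pick W=8 and continue ⇒ W=8.
Step 7. [col 3: D + J ≡ W (mod 10)] column 3 reads D+J+carry(0)=W with D=3, W=8; with digits 0,1,3,6,8,9 already taken and all letters distinct, the only value for J is 5, so J=5.
Step 8. [col 5: J + L ≡ H (mod 10)] in column 5 we have J+L≡H with carry-in 1; given J=5, H=0 and digits 0,1,3,5,6,8,9 already taken and all letters distinct, that pins L to 4, so L=4.

Answer: D=3, H=0, J=5, L=4, O=6, Q=9, U=1, W=8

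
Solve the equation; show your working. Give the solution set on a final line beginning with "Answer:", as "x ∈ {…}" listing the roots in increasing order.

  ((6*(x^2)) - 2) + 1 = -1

Step 1. [((6*(x^2)) - 2) + 1 = -1] +1 is outermost — subtract 1 both sides ⇒ sub: (6*(x^2)) - 2 = -2.
Step 2. [(6*(x^2)) - 2 = -2] the outer -2 inverts by adding 2 ⇒ sub: 6*(x^2) = 0.
Step 3. [6*(x^2) = 0] leading coefficient 6: divide by 6, so div: x^2 = 0.
Step 4. [x^2 = 0] LHS squared, RHS 0 ≥ 0: apply √ (±). So sqrt: x = 0.

Answer: x ∈ {0}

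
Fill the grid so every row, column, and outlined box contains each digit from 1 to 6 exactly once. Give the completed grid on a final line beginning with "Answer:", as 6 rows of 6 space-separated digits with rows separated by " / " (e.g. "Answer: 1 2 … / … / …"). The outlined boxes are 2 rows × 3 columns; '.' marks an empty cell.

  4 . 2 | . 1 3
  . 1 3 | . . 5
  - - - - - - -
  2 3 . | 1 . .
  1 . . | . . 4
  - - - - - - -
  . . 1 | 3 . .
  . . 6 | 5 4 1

Step 1. [r4c2∈{5,6}] r4c2 is the only open cell in box 3 admitting 6, so r4c2=6.
Step 2. [r5c6∈{2,6}] 2 has one home in col 6: r5c6 ⇒ r5c6=2.
Step 3. [r2c1∈{6}] r2c1 is down to just 6 ⇒ r2c1=6.
Step 4. [r4c4∈{2}] r4c4 has the single candidate 2 ⇒ r4c4=2.
Step 5. [r4c3∈{5}] r4c3 has the single candidate 5 ⇒ r4c3=5.
Step 6. [r3c5∈{5,6}] row 3 places 5 nowhere but r3c5 ⇒ r3c5=5.
Step 7. [r5c1∈{5}] r5c1's peers cover all but 5 ⇒ r5c1=5.
Step 8. [r2c4∈{4}] r2c4 has the single candidate 4 ⇒ r2c4=4.
Step 9. [r2c5∈{2}] r2c5 is down to just 2, so r2c5=2.
Step 10. [r6c2∈{2}] r6c2 has the single candidate 2 ⇒ r6c2=2.
Step 11. [r3c6∈{6}] r3c6 is down to just 6 ⇒ r3c6=6.
Step 12. [r4c5∈{3}] nothing but 3 survives at r4c5. So r4c5=3.
Step 13. [r6c1∈{3}] r6c1 has the single candidate 3, so r6c1=3.
Step 14. [r5c2∈{4}] r5c2's peers cover all but 4 ⇒ r5c2=4.
Step 15. [r1c4∈{6}] r1c4 is down to just 6 ⇒ r1c4=6.
Step 16. [r3c3∈{4}] r3c3's peers cover all but 4, so r3c3=4.
Step 17. [r1c2∈{5}] r1c2 has the single candidate 5. So r1c2=5.
Step 18. [r5c5∈{6}] nothing but 6 survives at r5c5 ⇒ r5c5=6.

Answer: 4 5 2 6 1 3 / 6 1 3 4 2 5 / 2 3 4 1 5 6 / 1 6 5 2 3 4 / 5 4 1 3 6 2 / 3 2 6 5 4 1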